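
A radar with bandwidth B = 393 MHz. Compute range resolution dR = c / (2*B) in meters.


dR = 3e8 / (2 * 393000000.0) = 0.38 m

0.38 m


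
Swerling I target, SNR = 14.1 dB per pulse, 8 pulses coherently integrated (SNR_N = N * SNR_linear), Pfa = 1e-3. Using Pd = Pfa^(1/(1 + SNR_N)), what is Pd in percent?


SNR_lin = 10^(14.1/10) = 25.70396
SNR_N = 8 * 25.70396 = 205.63168
1/(1 + SNR_N) = 1/206.63168 = 0.0048395
Pd = (1e-3)^0.0048395 = 0.96712
Pd = 96.7%

96.7%


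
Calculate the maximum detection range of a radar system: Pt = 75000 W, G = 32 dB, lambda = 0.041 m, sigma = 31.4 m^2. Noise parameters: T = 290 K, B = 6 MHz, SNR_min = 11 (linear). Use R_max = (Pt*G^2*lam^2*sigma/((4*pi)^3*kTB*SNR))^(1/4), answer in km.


G_lin = 10^(32/10) = 1584.893192
R^4 = 75000 * 1584.893192^2 * 0.041^2 * 31.4 / ((4*pi)^3 * 1.38e-23 * 290 * 6000000.0 * 11)
R^4 = 1.89718e19 m^4
R_max = (1.89718e19)^(1/4) = 65997.4 m = 66.0 km

66.0 km


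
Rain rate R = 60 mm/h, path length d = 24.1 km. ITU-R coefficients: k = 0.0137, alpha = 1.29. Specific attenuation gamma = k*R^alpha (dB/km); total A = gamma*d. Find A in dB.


gamma = 0.0137 * 60^1.29 = 2.694857 dB/km
A = 2.694857 * 24.1 = 64.95 dB

64.95 dB


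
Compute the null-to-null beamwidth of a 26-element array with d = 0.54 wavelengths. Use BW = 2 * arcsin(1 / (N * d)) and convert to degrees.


1/(N*d) = 1/(26*0.54) = 0.071225
BW = 2*arcsin(0.071225) = 8.2 degrees

8.2 degrees


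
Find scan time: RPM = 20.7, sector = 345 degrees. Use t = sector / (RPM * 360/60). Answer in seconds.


t = 345 / (20.7 * 360) * 60 = 2.78 s

2.78 s


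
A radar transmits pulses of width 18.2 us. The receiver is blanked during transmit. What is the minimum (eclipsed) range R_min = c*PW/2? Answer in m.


R_min = 3e8 * 18.2e-6 / 2 = 2730.0 m

2730.0 m


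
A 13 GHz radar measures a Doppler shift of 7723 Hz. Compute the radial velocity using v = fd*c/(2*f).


v = 7723 * 3e8 / (2 * 13000000000.0) = 89.1 m/s

89.1 m/s


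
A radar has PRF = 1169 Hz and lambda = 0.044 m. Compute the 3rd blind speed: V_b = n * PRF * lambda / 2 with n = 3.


V_blind = 3 * 1169 * 0.044 / 2 = 77.2 m/s

77.2 m/s


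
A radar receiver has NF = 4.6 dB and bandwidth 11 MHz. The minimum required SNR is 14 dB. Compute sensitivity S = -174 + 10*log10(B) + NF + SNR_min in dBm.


10*log10(11000000.0) = 70.41
S = -174 + 70.41 + 4.6 + 14 = -85.0 dBm

-85.0 dBm


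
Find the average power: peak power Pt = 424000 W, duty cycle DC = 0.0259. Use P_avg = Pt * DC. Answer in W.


P_avg = 424000 * 0.0259 = 10981.6 W

10981.6 W


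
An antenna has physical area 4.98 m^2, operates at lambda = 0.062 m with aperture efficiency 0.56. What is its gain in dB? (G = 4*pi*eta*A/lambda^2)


G_linear = 4*pi*0.56*4.98/0.062^2 = 9116.83
G_dB = 10*log10(9116.83) = 39.6 dB

39.6 dB


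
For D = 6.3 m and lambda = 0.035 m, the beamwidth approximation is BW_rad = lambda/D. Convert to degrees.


BW_rad = 0.035 / 6.3 = 0.005556
BW_deg = 0.32 degrees

0.32 degrees


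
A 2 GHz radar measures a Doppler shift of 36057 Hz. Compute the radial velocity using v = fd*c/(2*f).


v = 36057 * 3e8 / (2 * 2000000000.0) = 2704.3 m/s

2704.3 m/s


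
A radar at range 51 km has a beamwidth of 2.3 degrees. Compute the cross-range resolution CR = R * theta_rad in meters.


BW_rad = 0.040142573
CR = 51000 * 0.040142573 = 2047.3 m

2047.3 m


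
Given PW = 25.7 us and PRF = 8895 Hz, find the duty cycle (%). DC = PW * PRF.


DC = 25.7e-6 * 8895 * 100 = 22.86%

22.86%


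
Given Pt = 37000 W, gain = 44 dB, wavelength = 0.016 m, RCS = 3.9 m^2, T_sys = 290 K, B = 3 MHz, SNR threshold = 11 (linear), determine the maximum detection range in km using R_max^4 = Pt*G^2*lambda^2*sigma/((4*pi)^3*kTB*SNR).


G_lin = 10^(44/10) = 25118.864315
R^4 = 37000 * 25118.864315^2 * 0.016^2 * 3.9 / ((4*pi)^3 * 1.38e-23 * 290 * 3000000.0 * 11)
R^4 = 8.89377e19 m^4
R_max = (8.89377e19)^(1/4) = 97111.7 m = 97.1 km

97.1 km


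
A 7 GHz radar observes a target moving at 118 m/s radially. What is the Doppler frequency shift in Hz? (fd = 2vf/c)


fd = 2 * 118 * 7000000000.0 / 3e8 = 5506.7 Hz

5506.7 Hz


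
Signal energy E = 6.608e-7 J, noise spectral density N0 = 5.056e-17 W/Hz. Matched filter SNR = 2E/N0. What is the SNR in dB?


SNR_lin = 2 * 6.608e-7 / 5.056e-17 = 2.614e10
SNR_dB = 10*log10(2.614e10) = 104.2 dB

104.2 dB


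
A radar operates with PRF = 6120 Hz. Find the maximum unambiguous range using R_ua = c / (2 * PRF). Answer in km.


R_ua = 3e8 / (2 * 6120) = 24509.8 m = 24.5 km

24.5 km


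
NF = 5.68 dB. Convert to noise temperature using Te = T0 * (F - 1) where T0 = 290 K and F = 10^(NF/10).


NF_lin = 10^(5.68/10) = 3.698282
Te = 290 * (3.698282 - 1) = 782.5 K

782.5 K


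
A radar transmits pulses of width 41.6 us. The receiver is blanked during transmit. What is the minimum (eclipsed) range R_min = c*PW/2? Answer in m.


R_min = 3e8 * 41.6e-6 / 2 = 6240.0 m

6240.0 m


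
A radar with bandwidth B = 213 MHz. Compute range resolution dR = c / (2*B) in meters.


dR = 3e8 / (2 * 213000000.0) = 0.7 m

0.7 m


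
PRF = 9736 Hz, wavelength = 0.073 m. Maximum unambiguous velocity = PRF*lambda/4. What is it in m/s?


V_ua = 9736 * 0.073 / 4 = 177.7 m/s

177.7 m/s


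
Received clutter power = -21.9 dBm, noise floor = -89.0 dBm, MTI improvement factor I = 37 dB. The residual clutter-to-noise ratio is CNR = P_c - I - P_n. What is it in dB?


CNR = -21.9 - 37 - (-89.0) = 30.1 dB

30.1 dB


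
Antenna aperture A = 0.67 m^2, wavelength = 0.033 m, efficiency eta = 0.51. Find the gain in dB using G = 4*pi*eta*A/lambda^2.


G_linear = 4*pi*0.51*0.67/0.033^2 = 3943.0
G_dB = 10*log10(3943.0) = 36.0 dB

36.0 dB


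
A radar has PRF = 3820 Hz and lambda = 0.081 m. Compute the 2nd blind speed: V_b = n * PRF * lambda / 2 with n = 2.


V_blind = 2 * 3820 * 0.081 / 2 = 309.4 m/s

309.4 m/s


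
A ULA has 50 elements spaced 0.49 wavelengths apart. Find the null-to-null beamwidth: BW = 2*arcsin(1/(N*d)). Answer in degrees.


1/(N*d) = 1/(50*0.49) = 0.040816
BW = 2*arcsin(0.040816) = 4.7 degrees

4.7 degrees


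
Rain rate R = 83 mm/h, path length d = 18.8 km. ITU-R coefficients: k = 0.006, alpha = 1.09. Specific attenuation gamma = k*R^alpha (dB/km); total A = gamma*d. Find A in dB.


gamma = 0.006 * 83^1.09 = 0.741219 dB/km
A = 0.741219 * 18.8 = 13.93 dB

13.93 dB


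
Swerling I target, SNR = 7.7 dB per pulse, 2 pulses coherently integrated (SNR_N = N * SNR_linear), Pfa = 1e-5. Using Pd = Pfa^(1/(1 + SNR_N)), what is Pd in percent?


SNR_lin = 10^(7.7/10) = 5.88844
SNR_N = 2 * 5.88844 = 11.77688
1/(1 + SNR_N) = 1/12.77688 = 0.0782664
Pd = (1e-5)^0.0782664 = 0.40613
Pd = 40.6%

40.6%


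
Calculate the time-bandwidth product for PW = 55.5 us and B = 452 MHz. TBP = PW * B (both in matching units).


TBP = 55.5 * 452 = 25086.0

25086.0


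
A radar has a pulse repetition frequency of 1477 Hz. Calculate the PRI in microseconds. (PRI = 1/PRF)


PRI = 1/1477 = 0.0006770481 s = 677.0 us

677.0 us


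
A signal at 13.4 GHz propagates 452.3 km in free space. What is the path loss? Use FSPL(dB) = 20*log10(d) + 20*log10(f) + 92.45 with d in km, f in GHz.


20*log10(452.3) = 53.11
20*log10(13.4) = 22.54
FSPL = 168.1 dB

168.1 dB


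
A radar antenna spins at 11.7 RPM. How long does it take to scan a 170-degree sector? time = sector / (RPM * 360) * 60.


t = 170 / (11.7 * 360) * 60 = 2.42 s

2.42 s


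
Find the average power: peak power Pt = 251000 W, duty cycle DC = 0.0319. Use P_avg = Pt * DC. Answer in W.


P_avg = 251000 * 0.0319 = 8006.9 W

8006.9 W


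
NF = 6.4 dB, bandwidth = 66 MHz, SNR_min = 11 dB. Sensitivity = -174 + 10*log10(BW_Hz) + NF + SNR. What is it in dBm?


10*log10(66000000.0) = 78.2
S = -174 + 78.2 + 6.4 + 11 = -78.4 dBm

-78.4 dBm


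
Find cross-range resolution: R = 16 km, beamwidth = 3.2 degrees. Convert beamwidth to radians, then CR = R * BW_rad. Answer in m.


BW_rad = 0.055850536
CR = 16000 * 0.055850536 = 893.6 m

893.6 m


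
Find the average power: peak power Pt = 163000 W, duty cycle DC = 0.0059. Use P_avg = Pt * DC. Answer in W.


P_avg = 163000 * 0.0059 = 961.7 W

961.7 W


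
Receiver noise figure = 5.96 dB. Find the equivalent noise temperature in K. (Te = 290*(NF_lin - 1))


NF_lin = 10^(5.96/10) = 3.944573
Te = 290 * (3.944573 - 1) = 853.9 K

853.9 K


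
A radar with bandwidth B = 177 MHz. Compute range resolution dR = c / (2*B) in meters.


dR = 3e8 / (2 * 177000000.0) = 0.85 m

0.85 m


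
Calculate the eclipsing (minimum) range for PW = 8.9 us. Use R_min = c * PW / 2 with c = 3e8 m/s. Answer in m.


R_min = 3e8 * 8.9e-6 / 2 = 1335.0 m

1335.0 m


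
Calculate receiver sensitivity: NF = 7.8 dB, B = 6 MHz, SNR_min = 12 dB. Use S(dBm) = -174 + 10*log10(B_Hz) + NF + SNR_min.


10*log10(6000000.0) = 67.78
S = -174 + 67.78 + 7.8 + 12 = -86.4 dBm

-86.4 dBm


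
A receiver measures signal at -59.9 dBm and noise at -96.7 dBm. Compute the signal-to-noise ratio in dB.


SNR = -59.9 - (-96.7) = 36.8 dB

36.8 dB


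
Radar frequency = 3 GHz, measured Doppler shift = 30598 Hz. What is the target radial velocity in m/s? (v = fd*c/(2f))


v = 30598 * 3e8 / (2 * 3000000000.0) = 1529.9 m/s

1529.9 m/s


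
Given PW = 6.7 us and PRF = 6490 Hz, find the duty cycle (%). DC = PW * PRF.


DC = 6.7e-6 * 6490 * 100 = 4.35%

4.35%


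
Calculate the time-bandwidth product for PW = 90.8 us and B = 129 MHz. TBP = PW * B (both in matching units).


TBP = 90.8 * 129 = 11713.2

11713.2


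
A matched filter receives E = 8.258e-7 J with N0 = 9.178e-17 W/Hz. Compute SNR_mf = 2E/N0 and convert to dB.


SNR_lin = 2 * 8.258e-7 / 9.178e-17 = 1.8e10
SNR_dB = 10*log10(1.8e10) = 102.6 dB

102.6 dB


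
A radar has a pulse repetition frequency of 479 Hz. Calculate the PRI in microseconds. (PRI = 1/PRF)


PRI = 1/479 = 0.0020876827 s = 2087.7 us

2087.7 us


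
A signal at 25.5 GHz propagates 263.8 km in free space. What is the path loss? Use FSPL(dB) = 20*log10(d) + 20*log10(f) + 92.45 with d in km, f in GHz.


20*log10(263.8) = 48.43
20*log10(25.5) = 28.13
FSPL = 169.0 dB

169.0 dB


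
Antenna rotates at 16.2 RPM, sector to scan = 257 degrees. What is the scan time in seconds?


t = 257 / (16.2 * 360) * 60 = 2.64 s

2.64 s


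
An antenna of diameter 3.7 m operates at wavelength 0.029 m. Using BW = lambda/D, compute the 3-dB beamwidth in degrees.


BW_rad = 0.029 / 3.7 = 0.007838
BW_deg = 0.45 degrees

0.45 degrees


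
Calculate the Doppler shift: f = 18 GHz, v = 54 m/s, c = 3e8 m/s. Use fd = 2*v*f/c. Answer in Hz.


fd = 2 * 54 * 18000000000.0 / 3e8 = 6480.0 Hz

6480.0 Hz


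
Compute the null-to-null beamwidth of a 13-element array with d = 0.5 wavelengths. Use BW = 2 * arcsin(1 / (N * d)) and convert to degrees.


1/(N*d) = 1/(13*0.5) = 0.153846
BW = 2*arcsin(0.153846) = 17.7 degrees

17.7 degrees


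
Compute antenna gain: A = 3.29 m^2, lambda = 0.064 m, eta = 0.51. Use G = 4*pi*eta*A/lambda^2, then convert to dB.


G_linear = 4*pi*0.51*3.29/0.064^2 = 5147.73
G_dB = 10*log10(5147.73) = 37.1 dB

37.1 dB


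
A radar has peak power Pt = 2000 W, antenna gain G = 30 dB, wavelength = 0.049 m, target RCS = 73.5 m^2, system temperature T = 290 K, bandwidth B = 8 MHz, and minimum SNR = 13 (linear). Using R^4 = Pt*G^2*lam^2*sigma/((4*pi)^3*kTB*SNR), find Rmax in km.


G_lin = 10^(30/10) = 1000.0
R^4 = 2000 * 1000.0^2 * 0.049^2 * 73.5 / ((4*pi)^3 * 1.38e-23 * 290 * 8000000.0 * 13)
R^4 = 4.27336e17 m^4
R_max = (4.27336e17)^(1/4) = 25567.7 m = 25.6 km

25.6 km


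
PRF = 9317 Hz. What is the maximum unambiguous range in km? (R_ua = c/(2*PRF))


R_ua = 3e8 / (2 * 9317) = 16099.6 m = 16.1 km

16.1 km


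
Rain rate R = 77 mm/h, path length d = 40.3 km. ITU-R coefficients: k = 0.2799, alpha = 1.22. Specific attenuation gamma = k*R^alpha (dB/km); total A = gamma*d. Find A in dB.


gamma = 0.2799 * 77^1.22 = 56.043027 dB/km
A = 56.043027 * 40.3 = 2258.53 dB

2258.53 dB


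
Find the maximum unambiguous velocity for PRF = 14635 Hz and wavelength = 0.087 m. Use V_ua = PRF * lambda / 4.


V_ua = 14635 * 0.087 / 4 = 318.3 m/s

318.3 m/s


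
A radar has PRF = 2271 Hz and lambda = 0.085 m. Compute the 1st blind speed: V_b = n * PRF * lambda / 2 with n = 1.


V_blind = 1 * 2271 * 0.085 / 2 = 96.5 m/s

96.5 m/s


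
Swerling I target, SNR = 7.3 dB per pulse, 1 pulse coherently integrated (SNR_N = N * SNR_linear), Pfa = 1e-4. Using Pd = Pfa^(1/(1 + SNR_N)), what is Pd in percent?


SNR_lin = 10^(7.3/10) = 5.37032
SNR_N = 1 * 5.37032 = 5.37032
1/(1 + SNR_N) = 1/6.37032 = 0.156978
Pd = (1e-4)^0.156978 = 0.23555
Pd = 23.6%

23.6%


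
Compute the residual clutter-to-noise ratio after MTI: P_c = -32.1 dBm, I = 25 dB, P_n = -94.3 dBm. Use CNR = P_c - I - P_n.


CNR = -32.1 - 25 - (-94.3) = 37.2 dB

37.2 dB


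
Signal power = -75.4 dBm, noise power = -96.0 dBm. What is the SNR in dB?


SNR = -75.4 - (-96.0) = 20.6 dB

20.6 dB


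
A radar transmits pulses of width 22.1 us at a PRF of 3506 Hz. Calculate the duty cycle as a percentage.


DC = 22.1e-6 * 3506 * 100 = 7.75%

7.75%


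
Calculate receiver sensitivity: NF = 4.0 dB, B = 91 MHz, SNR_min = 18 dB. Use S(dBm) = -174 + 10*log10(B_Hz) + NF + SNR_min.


10*log10(91000000.0) = 79.59
S = -174 + 79.59 + 4.0 + 18 = -72.4 dBm

-72.4 dBm


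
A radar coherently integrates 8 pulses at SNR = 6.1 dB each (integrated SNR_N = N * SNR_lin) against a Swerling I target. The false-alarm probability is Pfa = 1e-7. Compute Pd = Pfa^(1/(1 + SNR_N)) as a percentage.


SNR_lin = 10^(6.1/10) = 4.0738
SNR_N = 8 * 4.0738 = 32.5904
1/(1 + SNR_N) = 1/33.5904 = 0.0297704
Pd = (1e-7)^0.0297704 = 0.61888
Pd = 61.9%

61.9%


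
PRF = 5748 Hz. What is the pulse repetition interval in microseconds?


PRI = 1/5748 = 0.0001739736 s = 174.0 us

174.0 us


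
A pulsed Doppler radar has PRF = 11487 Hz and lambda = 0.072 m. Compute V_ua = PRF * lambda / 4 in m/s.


V_ua = 11487 * 0.072 / 4 = 206.8 m/s

206.8 m/s


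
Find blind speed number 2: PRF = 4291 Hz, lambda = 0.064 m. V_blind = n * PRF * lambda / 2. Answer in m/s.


V_blind = 2 * 4291 * 0.064 / 2 = 274.6 m/s

274.6 m/s


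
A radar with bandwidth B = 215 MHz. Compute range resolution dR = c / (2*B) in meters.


dR = 3e8 / (2 * 215000000.0) = 0.7 m

0.7 m


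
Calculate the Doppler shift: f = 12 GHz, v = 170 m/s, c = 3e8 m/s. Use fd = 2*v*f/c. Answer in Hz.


fd = 2 * 170 * 12000000000.0 / 3e8 = 13600.0 Hz

13600.0 Hz


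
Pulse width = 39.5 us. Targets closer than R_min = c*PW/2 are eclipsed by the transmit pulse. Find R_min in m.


R_min = 3e8 * 39.5e-6 / 2 = 5925.0 m

5925.0 m


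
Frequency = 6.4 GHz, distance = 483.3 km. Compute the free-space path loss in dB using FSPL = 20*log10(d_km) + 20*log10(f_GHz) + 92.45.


20*log10(483.3) = 53.68
20*log10(6.4) = 16.12
FSPL = 162.3 dB

162.3 dB


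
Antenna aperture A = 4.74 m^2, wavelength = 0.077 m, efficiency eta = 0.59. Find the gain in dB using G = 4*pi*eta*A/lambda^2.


G_linear = 4*pi*0.59*4.74/0.077^2 = 5927.33
G_dB = 10*log10(5927.33) = 37.7 dB

37.7 dB


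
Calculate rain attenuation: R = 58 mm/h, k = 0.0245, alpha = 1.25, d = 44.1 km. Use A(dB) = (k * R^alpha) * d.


gamma = 0.0245 * 58^1.25 = 3.92149 dB/km
A = 3.92149 * 44.1 = 172.94 dB

172.94 dB


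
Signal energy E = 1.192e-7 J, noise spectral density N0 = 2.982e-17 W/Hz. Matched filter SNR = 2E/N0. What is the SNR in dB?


SNR_lin = 2 * 1.192e-7 / 2.982e-17 = 7.995e9
SNR_dB = 10*log10(7.995e9) = 99.0 dB

99.0 dB


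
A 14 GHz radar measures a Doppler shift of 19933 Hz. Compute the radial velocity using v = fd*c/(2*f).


v = 19933 * 3e8 / (2 * 14000000000.0) = 213.6 m/s

213.6 m/s


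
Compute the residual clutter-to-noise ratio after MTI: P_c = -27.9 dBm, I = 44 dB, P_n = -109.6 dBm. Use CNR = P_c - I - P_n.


CNR = -27.9 - 44 - (-109.6) = 37.7 dB

37.7 dB


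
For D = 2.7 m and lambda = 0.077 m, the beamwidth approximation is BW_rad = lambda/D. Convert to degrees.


BW_rad = 0.077 / 2.7 = 0.028519
BW_deg = 1.63 degrees

1.63 degrees


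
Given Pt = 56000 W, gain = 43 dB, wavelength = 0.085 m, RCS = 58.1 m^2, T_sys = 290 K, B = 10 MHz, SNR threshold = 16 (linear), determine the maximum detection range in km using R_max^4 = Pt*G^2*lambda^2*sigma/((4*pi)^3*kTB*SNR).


G_lin = 10^(43/10) = 19952.62315
R^4 = 56000 * 19952.62315^2 * 0.085^2 * 58.1 / ((4*pi)^3 * 1.38e-23 * 290 * 10000000.0 * 16)
R^4 = 7.36504e21 m^4
R_max = (7.36504e21)^(1/4) = 292950.2 m = 293.0 km

293.0 km


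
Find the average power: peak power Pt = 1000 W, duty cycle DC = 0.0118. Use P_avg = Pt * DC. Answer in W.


P_avg = 1000 * 0.0118 = 11.8 W

11.8 W


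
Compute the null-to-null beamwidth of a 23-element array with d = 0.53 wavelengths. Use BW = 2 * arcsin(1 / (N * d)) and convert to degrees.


1/(N*d) = 1/(23*0.53) = 0.082034
BW = 2*arcsin(0.082034) = 9.4 degrees

9.4 degrees


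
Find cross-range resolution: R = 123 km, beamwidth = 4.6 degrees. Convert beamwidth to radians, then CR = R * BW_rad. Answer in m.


BW_rad = 0.080285146
CR = 123000 * 0.080285146 = 9875.1 m

9875.1 m


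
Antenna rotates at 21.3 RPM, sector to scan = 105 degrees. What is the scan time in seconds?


t = 105 / (21.3 * 360) * 60 = 0.82 s

0.82 s


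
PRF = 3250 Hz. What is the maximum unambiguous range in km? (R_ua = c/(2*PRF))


R_ua = 3e8 / (2 * 3250) = 46153.8 m = 46.2 km

46.2 km


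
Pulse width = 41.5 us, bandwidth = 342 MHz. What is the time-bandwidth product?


TBP = 41.5 * 342 = 14193.0

14193.0


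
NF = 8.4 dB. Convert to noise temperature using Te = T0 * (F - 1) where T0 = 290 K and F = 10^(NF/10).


NF_lin = 10^(8.4/10) = 6.91831
Te = 290 * (6.91831 - 1) = 1716.3 K

1716.3 K


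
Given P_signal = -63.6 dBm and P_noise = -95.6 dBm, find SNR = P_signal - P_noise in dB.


SNR = -63.6 - (-95.6) = 32.0 dB

32.0 dB


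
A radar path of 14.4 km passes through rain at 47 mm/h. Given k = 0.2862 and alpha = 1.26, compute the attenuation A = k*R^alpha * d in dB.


gamma = 0.2862 * 47^1.26 = 36.602684 dB/km
A = 36.602684 * 14.4 = 527.08 dB

527.08 dB


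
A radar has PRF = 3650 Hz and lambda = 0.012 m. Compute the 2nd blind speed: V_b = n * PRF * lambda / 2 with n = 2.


V_blind = 2 * 3650 * 0.012 / 2 = 43.8 m/s

43.8 m/s


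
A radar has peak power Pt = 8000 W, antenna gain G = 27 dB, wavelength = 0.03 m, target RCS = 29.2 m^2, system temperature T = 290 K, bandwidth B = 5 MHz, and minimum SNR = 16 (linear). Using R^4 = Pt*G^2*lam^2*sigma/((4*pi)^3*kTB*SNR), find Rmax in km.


G_lin = 10^(27/10) = 501.187234
R^4 = 8000 * 501.187234^2 * 0.03^2 * 29.2 / ((4*pi)^3 * 1.38e-23 * 290 * 5000000.0 * 16)
R^4 = 8.31225e16 m^4
R_max = (8.31225e16)^(1/4) = 16979.7 m = 17.0 km

17.0 km


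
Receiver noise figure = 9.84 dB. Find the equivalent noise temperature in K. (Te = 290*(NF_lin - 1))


NF_lin = 10^(9.84/10) = 9.63829
Te = 290 * (9.63829 - 1) = 2505.1 K

2505.1 K


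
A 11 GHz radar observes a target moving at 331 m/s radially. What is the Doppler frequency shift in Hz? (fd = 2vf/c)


fd = 2 * 331 * 11000000000.0 / 3e8 = 24273.3 Hz

24273.3 Hz


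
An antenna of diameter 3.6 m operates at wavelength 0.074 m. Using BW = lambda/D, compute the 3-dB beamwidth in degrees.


BW_rad = 0.074 / 3.6 = 0.020556
BW_deg = 1.18 degrees

1.18 degrees


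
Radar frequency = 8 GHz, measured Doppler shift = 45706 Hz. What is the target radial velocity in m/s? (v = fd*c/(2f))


v = 45706 * 3e8 / (2 * 8000000000.0) = 857.0 m/s

857.0 m/s


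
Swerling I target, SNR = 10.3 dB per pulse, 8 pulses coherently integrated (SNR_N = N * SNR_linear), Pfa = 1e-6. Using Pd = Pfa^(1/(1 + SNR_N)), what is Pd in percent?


SNR_lin = 10^(10.3/10) = 10.71519
SNR_N = 8 * 10.71519 = 85.72152
1/(1 + SNR_N) = 1/86.72152 = 0.0115312
Pd = (1e-6)^0.0115312 = 0.85273
Pd = 85.3%

85.3%


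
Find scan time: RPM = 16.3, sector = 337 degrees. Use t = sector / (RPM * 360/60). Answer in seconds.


t = 337 / (16.3 * 360) * 60 = 3.45 s

3.45 s


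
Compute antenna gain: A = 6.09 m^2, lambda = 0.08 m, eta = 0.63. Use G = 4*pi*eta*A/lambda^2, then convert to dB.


G_linear = 4*pi*0.63*6.09/0.08^2 = 7533.34
G_dB = 10*log10(7533.34) = 38.8 dB

38.8 dB


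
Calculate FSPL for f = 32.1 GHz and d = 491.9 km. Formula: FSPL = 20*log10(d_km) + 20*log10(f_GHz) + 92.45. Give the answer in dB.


20*log10(491.9) = 53.84
20*log10(32.1) = 30.13
FSPL = 176.4 dB

176.4 dB


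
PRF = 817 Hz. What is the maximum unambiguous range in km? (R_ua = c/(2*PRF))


R_ua = 3e8 / (2 * 817) = 183598.5 m = 183.6 km

183.6 km


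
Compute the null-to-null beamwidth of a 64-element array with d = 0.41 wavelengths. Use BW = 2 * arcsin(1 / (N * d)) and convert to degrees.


1/(N*d) = 1/(64*0.41) = 0.03811
BW = 2*arcsin(0.03811) = 4.4 degrees

4.4 degrees


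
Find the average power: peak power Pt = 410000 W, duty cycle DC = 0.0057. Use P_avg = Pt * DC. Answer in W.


P_avg = 410000 * 0.0057 = 2337.0 W

2337.0 W


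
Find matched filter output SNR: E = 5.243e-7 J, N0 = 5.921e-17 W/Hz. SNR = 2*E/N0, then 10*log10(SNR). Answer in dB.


SNR_lin = 2 * 5.243e-7 / 5.921e-17 = 1.771e10
SNR_dB = 10*log10(1.771e10) = 102.5 dB

102.5 dB


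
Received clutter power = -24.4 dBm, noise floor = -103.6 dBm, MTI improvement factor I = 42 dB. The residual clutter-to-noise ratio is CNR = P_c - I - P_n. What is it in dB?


CNR = -24.4 - 42 - (-103.6) = 37.2 dB

37.2 dB


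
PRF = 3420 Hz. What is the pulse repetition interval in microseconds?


PRI = 1/3420 = 0.0002923977 s = 292.4 us

292.4 us


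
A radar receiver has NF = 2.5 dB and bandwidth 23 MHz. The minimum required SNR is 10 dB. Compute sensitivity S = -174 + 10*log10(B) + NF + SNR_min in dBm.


10*log10(23000000.0) = 73.62
S = -174 + 73.62 + 2.5 + 10 = -87.9 dBm

-87.9 dBm


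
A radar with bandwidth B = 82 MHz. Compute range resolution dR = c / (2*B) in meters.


dR = 3e8 / (2 * 82000000.0) = 1.83 m

1.83 m


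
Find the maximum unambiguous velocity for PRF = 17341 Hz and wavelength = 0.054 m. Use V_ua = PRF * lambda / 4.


V_ua = 17341 * 0.054 / 4 = 234.1 m/s

234.1 m/s


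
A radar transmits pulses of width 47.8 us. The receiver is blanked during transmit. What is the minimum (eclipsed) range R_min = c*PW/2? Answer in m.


R_min = 3e8 * 47.8e-6 / 2 = 7170.0 m

7170.0 m


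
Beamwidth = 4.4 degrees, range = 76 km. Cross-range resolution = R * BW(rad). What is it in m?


BW_rad = 0.076794487
CR = 76000 * 0.076794487 = 5836.4 m

5836.4 m


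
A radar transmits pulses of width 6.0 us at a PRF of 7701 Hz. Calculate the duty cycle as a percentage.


DC = 6.0e-6 * 7701 * 100 = 4.62%

4.62%


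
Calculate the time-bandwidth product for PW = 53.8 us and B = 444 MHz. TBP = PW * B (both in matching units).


TBP = 53.8 * 444 = 23887.2

23887.2


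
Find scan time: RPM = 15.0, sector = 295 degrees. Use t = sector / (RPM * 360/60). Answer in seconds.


t = 295 / (15.0 * 360) * 60 = 3.28 s

3.28 s


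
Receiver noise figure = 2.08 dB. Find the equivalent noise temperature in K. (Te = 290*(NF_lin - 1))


NF_lin = 10^(2.08/10) = 1.614359
Te = 290 * (1.614359 - 1) = 178.2 K

178.2 K


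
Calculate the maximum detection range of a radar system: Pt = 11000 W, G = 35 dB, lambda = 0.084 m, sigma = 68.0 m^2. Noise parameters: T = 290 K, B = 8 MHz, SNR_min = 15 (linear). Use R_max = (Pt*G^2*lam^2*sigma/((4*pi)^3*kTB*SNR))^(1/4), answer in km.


G_lin = 10^(35/10) = 3162.27766
R^4 = 11000 * 3162.27766^2 * 0.084^2 * 68.0 / ((4*pi)^3 * 1.38e-23 * 290 * 8000000.0 * 15)
R^4 = 5.53825e19 m^4
R_max = (5.53825e19)^(1/4) = 86266.7 m = 86.3 km

86.3 km


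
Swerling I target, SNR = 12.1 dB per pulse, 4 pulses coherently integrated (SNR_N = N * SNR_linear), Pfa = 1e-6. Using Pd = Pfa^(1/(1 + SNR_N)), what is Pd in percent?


SNR_lin = 10^(12.1/10) = 16.2181
SNR_N = 4 * 16.2181 = 64.8724
1/(1 + SNR_N) = 1/65.8724 = 0.0151809
Pd = (1e-6)^0.0151809 = 0.8108
Pd = 81.1%

81.1%


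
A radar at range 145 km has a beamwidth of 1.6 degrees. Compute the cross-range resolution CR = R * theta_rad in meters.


BW_rad = 0.027925268
CR = 145000 * 0.027925268 = 4049.2 m

4049.2 m


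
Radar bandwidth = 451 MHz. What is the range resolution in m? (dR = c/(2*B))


dR = 3e8 / (2 * 451000000.0) = 0.33 m

0.33 m


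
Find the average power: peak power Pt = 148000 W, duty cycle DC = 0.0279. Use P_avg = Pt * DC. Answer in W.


P_avg = 148000 * 0.0279 = 4129.2 W

4129.2 W


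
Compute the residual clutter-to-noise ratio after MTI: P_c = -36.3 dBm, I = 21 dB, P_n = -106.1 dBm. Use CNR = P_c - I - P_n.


CNR = -36.3 - 21 - (-106.1) = 48.8 dB

48.8 dB


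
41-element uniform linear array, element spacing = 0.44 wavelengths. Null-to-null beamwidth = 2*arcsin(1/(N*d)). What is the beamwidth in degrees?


1/(N*d) = 1/(41*0.44) = 0.055432
BW = 2*arcsin(0.055432) = 6.4 degrees

6.4 degrees


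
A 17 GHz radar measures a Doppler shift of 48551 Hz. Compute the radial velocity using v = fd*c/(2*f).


v = 48551 * 3e8 / (2 * 17000000000.0) = 428.4 m/s

428.4 m/s


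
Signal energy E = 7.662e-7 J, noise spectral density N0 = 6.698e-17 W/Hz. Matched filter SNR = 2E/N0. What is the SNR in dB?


SNR_lin = 2 * 7.662e-7 / 6.698e-17 = 2.288e10
SNR_dB = 10*log10(2.288e10) = 103.6 dB

103.6 dB


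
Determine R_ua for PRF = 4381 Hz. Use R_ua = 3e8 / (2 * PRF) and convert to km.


R_ua = 3e8 / (2 * 4381) = 34238.8 m = 34.2 km

34.2 km


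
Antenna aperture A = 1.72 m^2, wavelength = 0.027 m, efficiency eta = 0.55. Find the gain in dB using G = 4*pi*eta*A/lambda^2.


G_linear = 4*pi*0.55*1.72/0.027^2 = 16306.98
G_dB = 10*log10(16306.98) = 42.1 dB

42.1 dB


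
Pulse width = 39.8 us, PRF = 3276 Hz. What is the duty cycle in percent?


DC = 39.8e-6 * 3276 * 100 = 13.04%

13.04%


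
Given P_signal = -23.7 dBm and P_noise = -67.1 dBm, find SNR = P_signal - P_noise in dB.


SNR = -23.7 - (-67.1) = 43.4 dB

43.4 dB


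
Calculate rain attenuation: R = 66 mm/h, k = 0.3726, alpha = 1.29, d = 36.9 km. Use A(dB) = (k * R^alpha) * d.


gamma = 0.3726 * 66^1.29 = 82.880913 dB/km
A = 82.880913 * 36.9 = 3058.31 dB

3058.31 dB


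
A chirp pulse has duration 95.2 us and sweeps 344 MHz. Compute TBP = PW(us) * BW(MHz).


TBP = 95.2 * 344 = 32748.8

32748.8


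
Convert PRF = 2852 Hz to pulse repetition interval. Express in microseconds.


PRI = 1/2852 = 0.0003506311 s = 350.6 us

350.6 us


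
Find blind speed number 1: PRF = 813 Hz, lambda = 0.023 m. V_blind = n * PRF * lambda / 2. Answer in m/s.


V_blind = 1 * 813 * 0.023 / 2 = 9.3 m/s

9.3 m/s


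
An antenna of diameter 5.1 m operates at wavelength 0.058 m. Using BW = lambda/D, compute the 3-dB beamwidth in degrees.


BW_rad = 0.058 / 5.1 = 0.011373
BW_deg = 0.65 degrees

0.65 degrees


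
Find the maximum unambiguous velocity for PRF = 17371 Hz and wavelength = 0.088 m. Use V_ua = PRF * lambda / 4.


V_ua = 17371 * 0.088 / 4 = 382.2 m/s

382.2 m/s


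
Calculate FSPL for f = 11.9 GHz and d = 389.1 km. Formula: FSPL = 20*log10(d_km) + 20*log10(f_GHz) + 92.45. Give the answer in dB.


20*log10(389.1) = 51.8
20*log10(11.9) = 21.51
FSPL = 165.8 dB

165.8 dB


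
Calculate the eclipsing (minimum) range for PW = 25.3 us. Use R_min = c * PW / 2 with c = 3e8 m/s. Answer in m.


R_min = 3e8 * 25.3e-6 / 2 = 3795.0 m

3795.0 m


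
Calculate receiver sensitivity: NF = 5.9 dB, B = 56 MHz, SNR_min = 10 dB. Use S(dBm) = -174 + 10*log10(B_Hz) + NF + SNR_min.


10*log10(56000000.0) = 77.48
S = -174 + 77.48 + 5.9 + 10 = -80.6 dBm

-80.6 dBm


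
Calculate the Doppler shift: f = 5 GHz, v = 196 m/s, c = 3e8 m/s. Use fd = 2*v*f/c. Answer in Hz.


fd = 2 * 196 * 5000000000.0 / 3e8 = 6533.3 Hz

6533.3 Hz


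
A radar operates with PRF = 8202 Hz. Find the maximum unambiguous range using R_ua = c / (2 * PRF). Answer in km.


R_ua = 3e8 / (2 * 8202) = 18288.2 m = 18.3 km

18.3 km


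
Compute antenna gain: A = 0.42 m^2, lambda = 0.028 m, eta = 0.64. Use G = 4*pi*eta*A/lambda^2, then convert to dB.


G_linear = 4*pi*0.64*0.42/0.028^2 = 4308.47
G_dB = 10*log10(4308.47) = 36.3 dB

36.3 dB


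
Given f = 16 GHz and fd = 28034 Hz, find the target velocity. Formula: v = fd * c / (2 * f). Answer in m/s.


v = 28034 * 3e8 / (2 * 16000000000.0) = 262.8 m/s

262.8 m/s


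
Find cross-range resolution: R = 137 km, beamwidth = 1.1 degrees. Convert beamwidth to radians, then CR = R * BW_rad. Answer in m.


BW_rad = 0.019198622
CR = 137000 * 0.019198622 = 2630.2 m

2630.2 m


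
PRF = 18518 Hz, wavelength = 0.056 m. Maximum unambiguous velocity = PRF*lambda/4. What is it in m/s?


V_ua = 18518 * 0.056 / 4 = 259.3 m/s

259.3 m/s


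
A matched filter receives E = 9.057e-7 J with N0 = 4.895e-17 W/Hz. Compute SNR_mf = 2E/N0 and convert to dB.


SNR_lin = 2 * 9.057e-7 / 4.895e-17 = 3.701e10
SNR_dB = 10*log10(3.701e10) = 105.7 dB

105.7 dB


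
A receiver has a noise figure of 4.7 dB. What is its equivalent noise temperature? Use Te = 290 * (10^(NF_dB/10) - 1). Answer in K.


NF_lin = 10^(4.7/10) = 2.951209
Te = 290 * (2.951209 - 1) = 565.9 K

565.9 K


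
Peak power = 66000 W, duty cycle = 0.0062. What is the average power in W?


P_avg = 66000 * 0.0062 = 409.2 W

409.2 W


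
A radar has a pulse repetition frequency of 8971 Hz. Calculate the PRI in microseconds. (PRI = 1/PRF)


PRI = 1/8971 = 0.0001114703 s = 111.5 us

111.5 us


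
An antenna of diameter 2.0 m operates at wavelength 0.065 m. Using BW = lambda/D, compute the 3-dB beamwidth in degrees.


BW_rad = 0.065 / 2.0 = 0.0325
BW_deg = 1.86 degrees

1.86 degrees


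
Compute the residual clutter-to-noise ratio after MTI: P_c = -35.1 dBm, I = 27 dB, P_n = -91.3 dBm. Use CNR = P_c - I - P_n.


CNR = -35.1 - 27 - (-91.3) = 29.2 dB

29.2 dB


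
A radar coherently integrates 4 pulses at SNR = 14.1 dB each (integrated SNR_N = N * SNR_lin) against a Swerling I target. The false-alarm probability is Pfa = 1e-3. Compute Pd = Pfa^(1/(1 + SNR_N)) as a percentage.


SNR_lin = 10^(14.1/10) = 25.70396
SNR_N = 4 * 25.70396 = 102.81584
1/(1 + SNR_N) = 1/103.81584 = 0.0096324
Pd = (1e-3)^0.0096324 = 0.93563
Pd = 93.6%

93.6%


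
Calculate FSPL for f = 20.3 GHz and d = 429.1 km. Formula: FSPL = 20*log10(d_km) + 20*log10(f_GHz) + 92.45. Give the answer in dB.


20*log10(429.1) = 52.65
20*log10(20.3) = 26.15
FSPL = 171.3 dB

171.3 dB


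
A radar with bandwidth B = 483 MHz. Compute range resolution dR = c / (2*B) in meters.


dR = 3e8 / (2 * 483000000.0) = 0.31 m

0.31 m


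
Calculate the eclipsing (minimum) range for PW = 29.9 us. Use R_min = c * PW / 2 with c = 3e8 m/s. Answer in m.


R_min = 3e8 * 29.9e-6 / 2 = 4485.0 m

4485.0 m


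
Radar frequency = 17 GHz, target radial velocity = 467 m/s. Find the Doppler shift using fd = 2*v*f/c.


fd = 2 * 467 * 17000000000.0 / 3e8 = 52926.7 Hz

52926.7 Hz


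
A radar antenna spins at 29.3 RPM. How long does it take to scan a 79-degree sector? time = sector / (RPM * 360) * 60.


t = 79 / (29.3 * 360) * 60 = 0.45 s

0.45 s


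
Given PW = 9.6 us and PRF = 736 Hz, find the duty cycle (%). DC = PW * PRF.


DC = 9.6e-6 * 736 * 100 = 0.71%

0.71%


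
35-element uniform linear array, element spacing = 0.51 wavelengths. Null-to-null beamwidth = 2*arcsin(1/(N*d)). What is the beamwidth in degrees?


1/(N*d) = 1/(35*0.51) = 0.056022
BW = 2*arcsin(0.056022) = 6.4 degrees

6.4 degrees


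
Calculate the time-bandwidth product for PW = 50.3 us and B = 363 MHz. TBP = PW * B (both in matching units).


TBP = 50.3 * 363 = 18258.9

18258.9


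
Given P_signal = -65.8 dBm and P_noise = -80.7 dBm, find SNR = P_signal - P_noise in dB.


SNR = -65.8 - (-80.7) = 14.9 dB

14.9 dB


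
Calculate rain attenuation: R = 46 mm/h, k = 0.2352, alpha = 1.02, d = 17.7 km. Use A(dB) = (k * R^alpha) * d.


gamma = 0.2352 * 46^1.02 = 11.680201 dB/km
A = 11.680201 * 17.7 = 206.74 dB

206.74 dB


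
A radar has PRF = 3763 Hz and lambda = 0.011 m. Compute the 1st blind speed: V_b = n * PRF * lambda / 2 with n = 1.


V_blind = 1 * 3763 * 0.011 / 2 = 20.7 m/s

20.7 m/s


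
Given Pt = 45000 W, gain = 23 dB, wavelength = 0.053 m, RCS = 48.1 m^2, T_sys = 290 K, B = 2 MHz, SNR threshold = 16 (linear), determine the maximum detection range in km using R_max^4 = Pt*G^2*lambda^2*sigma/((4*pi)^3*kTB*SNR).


G_lin = 10^(23/10) = 199.526231
R^4 = 45000 * 199.526231^2 * 0.053^2 * 48.1 / ((4*pi)^3 * 1.38e-23 * 290 * 2000000.0 * 16)
R^4 = 9.52473e17 m^4
R_max = (9.52473e17)^(1/4) = 31240.2 m = 31.2 km

31.2 km


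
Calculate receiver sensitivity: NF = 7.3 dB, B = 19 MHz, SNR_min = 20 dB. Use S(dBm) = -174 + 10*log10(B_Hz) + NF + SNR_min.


10*log10(19000000.0) = 72.79
S = -174 + 72.79 + 7.3 + 20 = -73.9 dBm

-73.9 dBm


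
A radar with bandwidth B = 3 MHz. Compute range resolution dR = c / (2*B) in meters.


dR = 3e8 / (2 * 3000000.0) = 50.0 m

50.0 m


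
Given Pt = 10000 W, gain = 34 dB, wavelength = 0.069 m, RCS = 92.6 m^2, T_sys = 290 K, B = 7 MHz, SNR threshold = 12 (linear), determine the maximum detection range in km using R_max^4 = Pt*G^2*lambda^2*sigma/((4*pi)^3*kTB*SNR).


G_lin = 10^(34/10) = 2511.886432
R^4 = 10000 * 2511.886432^2 * 0.069^2 * 92.6 / ((4*pi)^3 * 1.38e-23 * 290 * 7000000.0 * 12)
R^4 = 4.16988e19 m^4
R_max = (4.16988e19)^(1/4) = 80358.3 m = 80.4 km

80.4 km


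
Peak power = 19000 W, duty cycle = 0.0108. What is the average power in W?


P_avg = 19000 * 0.0108 = 205.2 W

205.2 W


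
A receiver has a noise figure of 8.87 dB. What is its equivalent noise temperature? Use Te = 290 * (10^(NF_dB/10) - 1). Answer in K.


NF_lin = 10^(8.87/10) = 7.709035
Te = 290 * (7.709035 - 1) = 1945.6 K

1945.6 K


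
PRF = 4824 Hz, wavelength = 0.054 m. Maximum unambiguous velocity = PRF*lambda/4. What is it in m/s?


V_ua = 4824 * 0.054 / 4 = 65.1 m/s

65.1 m/s


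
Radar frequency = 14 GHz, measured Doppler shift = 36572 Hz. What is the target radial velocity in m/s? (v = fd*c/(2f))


v = 36572 * 3e8 / (2 * 14000000000.0) = 391.8 m/s

391.8 m/s


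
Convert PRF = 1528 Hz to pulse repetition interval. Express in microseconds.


PRI = 1/1528 = 0.0006544503 s = 654.5 us

654.5 us


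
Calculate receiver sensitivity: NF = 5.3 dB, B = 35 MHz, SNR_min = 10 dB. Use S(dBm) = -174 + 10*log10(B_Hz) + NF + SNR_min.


10*log10(35000000.0) = 75.44
S = -174 + 75.44 + 5.3 + 10 = -83.3 dBm

-83.3 dBm


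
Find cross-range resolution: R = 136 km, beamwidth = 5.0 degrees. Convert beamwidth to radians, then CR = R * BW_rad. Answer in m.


BW_rad = 0.087266463
CR = 136000 * 0.087266463 = 11868.2 m

11868.2 m


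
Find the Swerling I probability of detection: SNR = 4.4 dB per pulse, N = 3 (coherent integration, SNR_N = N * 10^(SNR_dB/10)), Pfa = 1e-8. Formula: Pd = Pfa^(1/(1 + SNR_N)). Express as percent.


SNR_lin = 10^(4.4/10) = 2.75423
SNR_N = 3 * 2.75423 = 8.26269
1/(1 + SNR_N) = 1/9.26269 = 0.10796
Pd = (1e-8)^0.10796 = 0.13687
Pd = 13.7%

13.7%


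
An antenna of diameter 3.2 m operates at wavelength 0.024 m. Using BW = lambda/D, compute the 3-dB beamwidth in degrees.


BW_rad = 0.024 / 3.2 = 0.0075
BW_deg = 0.43 degrees

0.43 degrees


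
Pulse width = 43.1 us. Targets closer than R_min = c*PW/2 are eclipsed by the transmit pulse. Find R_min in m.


R_min = 3e8 * 43.1e-6 / 2 = 6465.0 m

6465.0 m


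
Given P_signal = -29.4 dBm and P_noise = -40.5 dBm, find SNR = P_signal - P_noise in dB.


SNR = -29.4 - (-40.5) = 11.1 dB

11.1 dB


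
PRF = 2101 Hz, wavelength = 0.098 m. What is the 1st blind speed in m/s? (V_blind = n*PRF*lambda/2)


V_blind = 1 * 2101 * 0.098 / 2 = 102.9 m/s

102.9 m/s


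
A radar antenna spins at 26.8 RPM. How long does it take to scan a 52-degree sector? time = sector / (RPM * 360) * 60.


t = 52 / (26.8 * 360) * 60 = 0.32 s

0.32 s


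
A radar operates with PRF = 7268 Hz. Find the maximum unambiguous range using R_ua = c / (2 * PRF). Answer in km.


R_ua = 3e8 / (2 * 7268) = 20638.4 m = 20.6 km

20.6 km


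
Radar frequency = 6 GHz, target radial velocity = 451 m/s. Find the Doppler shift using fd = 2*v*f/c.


fd = 2 * 451 * 6000000000.0 / 3e8 = 18040.0 Hz

18040.0 Hz


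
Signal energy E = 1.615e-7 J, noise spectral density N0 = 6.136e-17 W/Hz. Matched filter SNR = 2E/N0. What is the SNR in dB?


SNR_lin = 2 * 1.615e-7 / 6.136e-17 = 5.264e9
SNR_dB = 10*log10(5.264e9) = 97.2 dB

97.2 dB


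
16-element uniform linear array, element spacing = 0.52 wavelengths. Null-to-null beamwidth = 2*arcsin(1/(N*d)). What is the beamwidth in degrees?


1/(N*d) = 1/(16*0.52) = 0.120192
BW = 2*arcsin(0.120192) = 13.8 degrees

13.8 degrees


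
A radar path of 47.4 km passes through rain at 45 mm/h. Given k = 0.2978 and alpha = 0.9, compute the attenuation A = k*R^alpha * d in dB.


gamma = 0.2978 * 45^0.9 = 9.158323 dB/km
A = 9.158323 * 47.4 = 434.1 dB

434.1 dB


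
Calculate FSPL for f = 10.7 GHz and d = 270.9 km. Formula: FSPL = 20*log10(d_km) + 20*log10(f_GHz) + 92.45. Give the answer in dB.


20*log10(270.9) = 48.66
20*log10(10.7) = 20.59
FSPL = 161.7 dB

161.7 dB


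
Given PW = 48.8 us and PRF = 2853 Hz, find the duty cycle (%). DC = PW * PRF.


DC = 48.8e-6 * 2853 * 100 = 13.92%

13.92%


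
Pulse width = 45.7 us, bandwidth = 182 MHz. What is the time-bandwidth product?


TBP = 45.7 * 182 = 8317.4

8317.4


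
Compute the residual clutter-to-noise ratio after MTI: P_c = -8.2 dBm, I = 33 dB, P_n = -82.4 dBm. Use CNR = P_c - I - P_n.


CNR = -8.2 - 33 - (-82.4) = 41.2 dB

41.2 dB


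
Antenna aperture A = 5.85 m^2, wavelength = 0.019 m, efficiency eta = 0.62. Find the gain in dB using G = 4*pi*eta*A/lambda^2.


G_linear = 4*pi*0.62*5.85/0.019^2 = 126255.47
G_dB = 10*log10(126255.47) = 51.0 dB

51.0 dB


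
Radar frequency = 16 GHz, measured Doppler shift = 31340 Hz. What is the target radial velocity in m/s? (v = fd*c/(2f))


v = 31340 * 3e8 / (2 * 16000000000.0) = 293.8 m/s

293.8 m/s


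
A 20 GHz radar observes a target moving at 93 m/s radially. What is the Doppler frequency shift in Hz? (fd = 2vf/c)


fd = 2 * 93 * 20000000000.0 / 3e8 = 12400.0 Hz

12400.0 Hz


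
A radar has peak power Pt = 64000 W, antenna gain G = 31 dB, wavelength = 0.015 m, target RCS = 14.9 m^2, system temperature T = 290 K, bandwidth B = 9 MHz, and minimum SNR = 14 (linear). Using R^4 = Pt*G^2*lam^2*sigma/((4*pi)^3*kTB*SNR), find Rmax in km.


G_lin = 10^(31/10) = 1258.925412
R^4 = 64000 * 1258.925412^2 * 0.015^2 * 14.9 / ((4*pi)^3 * 1.38e-23 * 290 * 9000000.0 * 14)
R^4 = 3.39838e17 m^4
R_max = (3.39838e17)^(1/4) = 24144.5 m = 24.1 km

24.1 km


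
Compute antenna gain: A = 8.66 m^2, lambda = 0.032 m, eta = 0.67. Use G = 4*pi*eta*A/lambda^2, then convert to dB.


G_linear = 4*pi*0.67*8.66/0.032^2 = 71203.71
G_dB = 10*log10(71203.71) = 48.5 dB

48.5 dB


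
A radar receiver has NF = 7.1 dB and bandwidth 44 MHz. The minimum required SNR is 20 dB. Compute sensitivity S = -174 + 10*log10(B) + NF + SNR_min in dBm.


10*log10(44000000.0) = 76.43
S = -174 + 76.43 + 7.1 + 20 = -70.5 dBm

-70.5 dBm


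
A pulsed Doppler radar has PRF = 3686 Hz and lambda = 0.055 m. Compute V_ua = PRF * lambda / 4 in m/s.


V_ua = 3686 * 0.055 / 4 = 50.7 m/s

50.7 m/s
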